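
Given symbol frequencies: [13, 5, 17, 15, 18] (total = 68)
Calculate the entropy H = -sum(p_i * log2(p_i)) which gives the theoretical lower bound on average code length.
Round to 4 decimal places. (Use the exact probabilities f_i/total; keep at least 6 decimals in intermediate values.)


Per-symbol terms -p_i * log2(p_i) with p_i = f_i/68:
  p = 13/68 = 0.191176: log2(p) = -2.387023, -p*log2(p) = 0.456343
  p = 5/68 = 0.073529: log2(p) = -3.765535, -p*log2(p) = 0.276878
  p = 17/68 = 0.250000: log2(p) = -2.000000, -p*log2(p) = 0.500000
  p = 15/68 = 0.220588: log2(p) = -2.180572, -p*log2(p) = 0.481009
  p = 18/68 = 0.264706: log2(p) = -1.917538, -p*log2(p) = 0.507584
H = 0.456343 + 0.276878 + 0.500000 + 0.481009 + 0.507584 = 2.221814

H = 2.2218 bits/symbol


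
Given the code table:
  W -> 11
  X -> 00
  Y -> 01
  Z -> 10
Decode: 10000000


Decoding:
10 -> Z
00 -> X
00 -> X
00 -> X


Result: ZXXX


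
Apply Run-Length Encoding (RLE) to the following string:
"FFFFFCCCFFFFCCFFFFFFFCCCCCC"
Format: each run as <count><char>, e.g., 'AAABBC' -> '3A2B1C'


Scanning runs left to right:
  i=0: run of 'F' x 5 -> '5F'
  i=5: run of 'C' x 3 -> '3C'
  i=8: run of 'F' x 4 -> '4F'
  i=12: run of 'C' x 2 -> '2C'
  i=14: run of 'F' x 7 -> '7F'
  i=21: run of 'C' x 6 -> '6C'

RLE = 5F3C4F2C7F6C


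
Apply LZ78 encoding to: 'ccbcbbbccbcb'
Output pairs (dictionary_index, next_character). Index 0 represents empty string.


LZ78 encoding steps:
Dictionary: {0: ''}
Step 1: w='' (idx 0), next='c' -> output (0, 'c'), add 'c' as idx 1
Step 2: w='c' (idx 1), next='b' -> output (1, 'b'), add 'cb' as idx 2
Step 3: w='cb' (idx 2), next='b' -> output (2, 'b'), add 'cbb' as idx 3
Step 4: w='' (idx 0), next='b' -> output (0, 'b'), add 'b' as idx 4
Step 5: w='c' (idx 1), next='c' -> output (1, 'c'), add 'cc' as idx 5
Step 6: w='b' (idx 4), next='c' -> output (4, 'c'), add 'bc' as idx 6
Step 7: w='b' (idx 4), end of input -> output (4, '')


Encoded: [(0, 'c'), (1, 'b'), (2, 'b'), (0, 'b'), (1, 'c'), (4, 'c'), (4, '')]


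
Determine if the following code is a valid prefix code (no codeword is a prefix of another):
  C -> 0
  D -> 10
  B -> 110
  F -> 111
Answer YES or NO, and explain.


Checking each pair (does one codeword prefix another?):
  C='0' vs D='10': no prefix
  C='0' vs B='110': no prefix
  C='0' vs F='111': no prefix
  D='10' vs C='0': no prefix
  D='10' vs B='110': no prefix
  D='10' vs F='111': no prefix
  B='110' vs C='0': no prefix
  B='110' vs D='10': no prefix
  B='110' vs F='111': no prefix
  F='111' vs C='0': no prefix
  F='111' vs D='10': no prefix
  F='111' vs B='110': no prefix
No violation found over all pairs.

YES -- this is a valid prefix code. No codeword is a prefix of any other codeword.


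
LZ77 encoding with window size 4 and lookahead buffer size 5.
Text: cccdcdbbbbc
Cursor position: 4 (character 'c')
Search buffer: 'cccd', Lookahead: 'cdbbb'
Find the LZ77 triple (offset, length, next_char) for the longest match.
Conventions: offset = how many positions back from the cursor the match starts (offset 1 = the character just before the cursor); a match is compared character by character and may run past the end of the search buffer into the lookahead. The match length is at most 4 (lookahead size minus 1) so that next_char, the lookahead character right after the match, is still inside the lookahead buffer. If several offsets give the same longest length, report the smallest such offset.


Try each offset into the search buffer:
  offset=1 (pos 3, char 'd'): match length 0
  offset=2 (pos 2, char 'c'): match length 2
  offset=3 (pos 1, char 'c'): match length 1
  offset=4 (pos 0, char 'c'): match length 1
Longest match has length 2 at offset 2.
next_char = character at position 4 + 2 = 6 -> 'b'

Best match: offset=2, length=2 (matching 'cd' starting at position 2)
LZ77 triple: (2, 2, 'b')


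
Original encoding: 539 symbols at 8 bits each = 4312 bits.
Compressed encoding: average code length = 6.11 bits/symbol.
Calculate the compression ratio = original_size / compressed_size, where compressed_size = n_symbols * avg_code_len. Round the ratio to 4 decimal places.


original_size = n_symbols * orig_bits = 539 * 8 = 4312 bits
compressed_size = n_symbols * avg_code_len = 539 * 6.11 = 3293.29 bits
ratio = original_size / compressed_size = 4312 / 3293.29 = 1.3093

Compression ratio = 1.3093


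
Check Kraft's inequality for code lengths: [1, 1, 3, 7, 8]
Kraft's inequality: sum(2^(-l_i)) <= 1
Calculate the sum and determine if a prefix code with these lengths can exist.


Sum = 2^(-1) + 2^(-1) + 2^(-3) + 2^(-7) + 2^(-8)
    = 0.5 + 0.5 + 0.125 + 0.0078125 + 0.00390625
    = 291/256 = 1.13671875
Since 1.13671875 > 1, Kraft's inequality is NOT satisfied.
A prefix code with these lengths CANNOT exist.

Kraft sum = 1.13671875. Not satisfied.


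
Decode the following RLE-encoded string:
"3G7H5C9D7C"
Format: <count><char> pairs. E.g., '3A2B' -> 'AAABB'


Expanding each <count><char> pair:
  3G -> 'GGG'
  7H -> 'HHHHHHH'
  5C -> 'CCCCC'
  9D -> 'DDDDDDDDD'
  7C -> 'CCCCCCC'

Decoded = GGGHHHHHHHCCCCCDDDDDDDDDCCCCCCC


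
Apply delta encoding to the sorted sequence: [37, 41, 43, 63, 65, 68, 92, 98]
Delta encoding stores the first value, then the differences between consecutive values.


First value: 37
Deltas:
  41 - 37 = 4
  43 - 41 = 2
  63 - 43 = 20
  65 - 63 = 2
  68 - 65 = 3
  92 - 68 = 24
  98 - 92 = 6


Delta encoded: [37, 4, 2, 20, 2, 3, 24, 6]


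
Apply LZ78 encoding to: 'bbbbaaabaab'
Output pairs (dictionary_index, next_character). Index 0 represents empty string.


LZ78 encoding steps:
Dictionary: {0: ''}
Step 1: w='' (idx 0), next='b' -> output (0, 'b'), add 'b' as idx 1
Step 2: w='b' (idx 1), next='b' -> output (1, 'b'), add 'bb' as idx 2
Step 3: w='b' (idx 1), next='a' -> output (1, 'a'), add 'ba' as idx 3
Step 4: w='' (idx 0), next='a' -> output (0, 'a'), add 'a' as idx 4
Step 5: w='a' (idx 4), next='b' -> output (4, 'b'), add 'ab' as idx 5
Step 6: w='a' (idx 4), next='a' -> output (4, 'a'), add 'aa' as idx 6
Step 7: w='b' (idx 1), end of input -> output (1, '')


Encoded: [(0, 'b'), (1, 'b'), (1, 'a'), (0, 'a'), (4, 'b'), (4, 'a'), (1, '')]


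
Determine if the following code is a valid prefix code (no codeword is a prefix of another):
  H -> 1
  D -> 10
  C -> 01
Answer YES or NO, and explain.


Checking each pair (does one codeword prefix another?):
  H='1' vs D='10': prefix -- VIOLATION

NO -- this is NOT a valid prefix code. H (1) is a prefix of D (10).


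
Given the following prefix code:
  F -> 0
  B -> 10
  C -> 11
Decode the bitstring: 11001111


Decoding step by step:
Bits 11 -> C
Bits 0 -> F
Bits 0 -> F
Bits 11 -> C
Bits 11 -> C


Decoded message: CFFCC


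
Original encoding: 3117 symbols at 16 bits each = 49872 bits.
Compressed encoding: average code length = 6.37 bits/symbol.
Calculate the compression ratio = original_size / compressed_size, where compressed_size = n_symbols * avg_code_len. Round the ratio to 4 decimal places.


original_size = n_symbols * orig_bits = 3117 * 16 = 49872 bits
compressed_size = n_symbols * avg_code_len = 3117 * 6.37 = 19855.29 bits
ratio = original_size / compressed_size = 49872 / 19855.29 = 2.5118

Compression ratio = 2.5118


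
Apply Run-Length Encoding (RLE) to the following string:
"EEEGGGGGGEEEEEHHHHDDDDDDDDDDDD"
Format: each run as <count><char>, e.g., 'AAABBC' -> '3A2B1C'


Scanning runs left to right:
  i=0: run of 'E' x 3 -> '3E'
  i=3: run of 'G' x 6 -> '6G'
  i=9: run of 'E' x 5 -> '5E'
  i=14: run of 'H' x 4 -> '4H'
  i=18: run of 'D' x 12 -> '12D'

RLE = 3E6G5E4H12D


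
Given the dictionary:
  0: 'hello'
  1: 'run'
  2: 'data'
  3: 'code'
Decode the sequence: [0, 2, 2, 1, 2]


Look up each index in the dictionary:
  0 -> 'hello'
  2 -> 'data'
  2 -> 'data'
  1 -> 'run'
  2 -> 'data'

Decoded: "hello data data run data"


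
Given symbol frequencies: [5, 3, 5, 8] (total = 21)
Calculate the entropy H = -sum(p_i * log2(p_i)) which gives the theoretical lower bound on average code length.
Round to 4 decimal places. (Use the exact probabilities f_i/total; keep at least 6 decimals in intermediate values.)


Per-symbol terms -p_i * log2(p_i) with p_i = f_i/21:
  p = 5/21 = 0.238095: log2(p) = -2.070389, -p*log2(p) = 0.492950
  p = 3/21 = 0.142857: log2(p) = -2.807355, -p*log2(p) = 0.401051
  p = 5/21 = 0.238095: log2(p) = -2.070389, -p*log2(p) = 0.492950
  p = 8/21 = 0.380952: log2(p) = -1.392317, -p*log2(p) = 0.530407
H = 0.492950 + 0.401051 + 0.492950 + 0.530407 = 1.917358

H = 1.9174 bits/symbol


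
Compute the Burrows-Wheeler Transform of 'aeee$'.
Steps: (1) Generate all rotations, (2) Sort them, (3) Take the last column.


Rotations (sorted):
  0: $aeee -> last char: e
  1: aeee$ -> last char: $
  2: e$aee -> last char: e
  3: ee$ae -> last char: e
  4: eee$a -> last char: a


BWT = e$eea


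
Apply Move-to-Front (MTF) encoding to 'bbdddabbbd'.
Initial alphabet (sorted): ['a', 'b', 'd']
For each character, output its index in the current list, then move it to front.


MTF encoding:
'b': index 1 in ['a', 'b', 'd'] -> ['b', 'a', 'd']
'b': index 0 in ['b', 'a', 'd'] -> ['b', 'a', 'd']
'd': index 2 in ['b', 'a', 'd'] -> ['d', 'b', 'a']
'd': index 0 in ['d', 'b', 'a'] -> ['d', 'b', 'a']
'd': index 0 in ['d', 'b', 'a'] -> ['d', 'b', 'a']
'a': index 2 in ['d', 'b', 'a'] -> ['a', 'd', 'b']
'b': index 2 in ['a', 'd', 'b'] -> ['b', 'a', 'd']
'b': index 0 in ['b', 'a', 'd'] -> ['b', 'a', 'd']
'b': index 0 in ['b', 'a', 'd'] -> ['b', 'a', 'd']
'd': index 2 in ['b', 'a', 'd'] -> ['d', 'b', 'a']


Output: [1, 0, 2, 0, 0, 2, 2, 0, 0, 2]


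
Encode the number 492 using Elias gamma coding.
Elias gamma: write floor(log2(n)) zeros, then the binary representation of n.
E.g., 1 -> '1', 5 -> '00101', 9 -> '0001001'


num_bits = floor(log2(492)) + 1 = 9
leading_zeros = num_bits - 1 = 8
binary(492) = 111101100

Elias gamma(492) = '00000000' + '111101100' = 00000000111101100 (17 bits)


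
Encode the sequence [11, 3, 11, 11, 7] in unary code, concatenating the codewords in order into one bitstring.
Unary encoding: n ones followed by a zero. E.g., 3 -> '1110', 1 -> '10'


Encode each number as n ones followed by a terminating 0:
  11 -> 111111111110 (12 bits)
  3 -> 1110 (4 bits)
  11 -> 111111111110 (12 bits)
  11 -> 111111111110 (12 bits)
  7 -> 11111110 (8 bits)
Total length = 12 + 4 + 12 + 12 + 8 = 48 bits.

Unary([11, 3, 11, 11, 7]) = 111111111110111011111111111011111111111011111110 (48 bits)


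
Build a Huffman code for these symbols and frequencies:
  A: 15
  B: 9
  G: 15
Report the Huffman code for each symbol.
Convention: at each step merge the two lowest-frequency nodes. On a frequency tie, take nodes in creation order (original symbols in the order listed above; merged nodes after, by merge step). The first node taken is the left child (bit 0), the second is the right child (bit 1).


Huffman tree construction:
Step 1: Merge B(9) + A(15) = 24
Step 2: Merge G(15) + (B+A)(24) = 39
Read each symbol's code off the tree from the root (left child = 0, right child = 1).

Codes:
  A: 11 (length 2)
  B: 10 (length 2)
  G: 0 (length 1)
Average code length: 63/39 = 1.6154 bits/symbol


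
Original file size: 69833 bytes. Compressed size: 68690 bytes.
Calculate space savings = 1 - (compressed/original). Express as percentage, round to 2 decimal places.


ratio = compressed/original = 68690/69833 = 0.983632
savings = 1 - ratio = 1 - 0.983632 = 0.016368
as a percentage: 0.016368 * 100 = 1.64%

Space savings = 1 - 68690/69833 = 1.64%


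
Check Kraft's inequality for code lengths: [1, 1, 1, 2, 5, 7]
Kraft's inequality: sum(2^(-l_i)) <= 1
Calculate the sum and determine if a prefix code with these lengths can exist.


Sum = 2^(-1) + 2^(-1) + 2^(-1) + 2^(-2) + 2^(-5) + 2^(-7)
    = 0.5 + 0.5 + 0.5 + 0.25 + 0.03125 + 0.0078125
    = 229/128 = 1.7890625
Since 1.7890625 > 1, Kraft's inequality is NOT satisfied.
A prefix code with these lengths CANNOT exist.

Kraft sum = 1.7890625. Not satisfied.


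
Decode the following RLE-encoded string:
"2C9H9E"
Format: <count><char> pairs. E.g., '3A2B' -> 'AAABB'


Expanding each <count><char> pair:
  2C -> 'CC'
  9H -> 'HHHHHHHHH'
  9E -> 'EEEEEEEEE'

Decoded = CCHHHHHHHHHEEEEEEEEE


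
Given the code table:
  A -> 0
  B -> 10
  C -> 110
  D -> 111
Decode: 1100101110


Decoding:
110 -> C
0 -> A
10 -> B
111 -> D
0 -> A


Result: CABDA


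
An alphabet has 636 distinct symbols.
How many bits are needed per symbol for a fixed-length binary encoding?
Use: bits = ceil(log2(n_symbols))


log2(636) = 9.3129
Bracket: 2^9 = 512 < 636 <= 2^10 = 1024
So ceil(log2(636)) = 10

bits = ceil(log2(636)) = ceil(9.3129) = 10 bits


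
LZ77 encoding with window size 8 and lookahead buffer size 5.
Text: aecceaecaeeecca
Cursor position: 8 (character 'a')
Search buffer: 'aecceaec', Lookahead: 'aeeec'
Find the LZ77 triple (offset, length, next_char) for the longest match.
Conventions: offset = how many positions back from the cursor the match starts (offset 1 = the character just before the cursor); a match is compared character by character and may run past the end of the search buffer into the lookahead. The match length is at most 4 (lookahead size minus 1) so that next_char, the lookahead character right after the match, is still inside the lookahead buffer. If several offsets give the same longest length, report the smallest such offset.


Try each offset into the search buffer:
  offset=1 (pos 7, char 'c'): match length 0
  offset=2 (pos 6, char 'e'): match length 0
  offset=3 (pos 5, char 'a'): match length 2
  offset=4 (pos 4, char 'e'): match length 0
  offset=5 (pos 3, char 'c'): match length 0
  offset=6 (pos 2, char 'c'): match length 0
  offset=7 (pos 1, char 'e'): match length 0
  offset=8 (pos 0, char 'a'): match length 2
Longest match has length 2, found at offsets 3, 8; take the smallest, offset 3.
next_char = character at position 8 + 2 = 10 -> 'e'

Best match: offset=3, length=2 (matching 'ae' starting at position 5)
LZ77 triple: (3, 2, 'e')


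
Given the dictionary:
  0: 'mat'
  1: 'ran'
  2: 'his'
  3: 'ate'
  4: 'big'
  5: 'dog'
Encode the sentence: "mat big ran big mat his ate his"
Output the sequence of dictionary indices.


Look up each word in the dictionary:
  'mat' -> 0
  'big' -> 4
  'ran' -> 1
  'big' -> 4
  'mat' -> 0
  'his' -> 2
  'ate' -> 3
  'his' -> 2

Encoded: [0, 4, 1, 4, 0, 2, 3, 2]


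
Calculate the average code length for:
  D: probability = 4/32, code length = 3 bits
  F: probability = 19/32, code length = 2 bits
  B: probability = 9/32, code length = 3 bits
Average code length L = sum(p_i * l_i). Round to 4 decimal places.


Weighted contributions p_i * l_i:
  D: (4/32) * 3 = 12/32
  F: (19/32) * 2 = 38/32
  B: (9/32) * 3 = 27/32
Sum = (12 + 38 + 27)/32 = 77/32

L = 77/32 = 2.4063 bits/symbol


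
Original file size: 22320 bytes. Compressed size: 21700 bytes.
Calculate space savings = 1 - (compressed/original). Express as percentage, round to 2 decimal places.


ratio = compressed/original = 21700/22320 = 0.972222
savings = 1 - ratio = 1 - 0.972222 = 0.027778
as a percentage: 0.027778 * 100 = 2.78%

Space savings = 1 - 21700/22320 = 2.78%


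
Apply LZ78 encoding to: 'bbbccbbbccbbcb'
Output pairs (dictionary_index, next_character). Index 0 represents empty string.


LZ78 encoding steps:
Dictionary: {0: ''}
Step 1: w='' (idx 0), next='b' -> output (0, 'b'), add 'b' as idx 1
Step 2: w='b' (idx 1), next='b' -> output (1, 'b'), add 'bb' as idx 2
Step 3: w='' (idx 0), next='c' -> output (0, 'c'), add 'c' as idx 3
Step 4: w='c' (idx 3), next='b' -> output (3, 'b'), add 'cb' as idx 4
Step 5: w='bb' (idx 2), next='c' -> output (2, 'c'), add 'bbc' as idx 5
Step 6: w='cb' (idx 4), next='b' -> output (4, 'b'), add 'cbb' as idx 6
Step 7: w='cb' (idx 4), end of input -> output (4, '')


Encoded: [(0, 'b'), (1, 'b'), (0, 'c'), (3, 'b'), (2, 'c'), (4, 'b'), (4, '')]


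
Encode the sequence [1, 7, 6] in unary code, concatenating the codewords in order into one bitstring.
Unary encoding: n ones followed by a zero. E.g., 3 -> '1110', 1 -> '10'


Encode each number as n ones followed by a terminating 0:
  1 -> 10 (2 bits)
  7 -> 11111110 (8 bits)
  6 -> 1111110 (7 bits)
Total length = 2 + 8 + 7 = 17 bits.

Unary([1, 7, 6]) = 10111111101111110 (17 bits)


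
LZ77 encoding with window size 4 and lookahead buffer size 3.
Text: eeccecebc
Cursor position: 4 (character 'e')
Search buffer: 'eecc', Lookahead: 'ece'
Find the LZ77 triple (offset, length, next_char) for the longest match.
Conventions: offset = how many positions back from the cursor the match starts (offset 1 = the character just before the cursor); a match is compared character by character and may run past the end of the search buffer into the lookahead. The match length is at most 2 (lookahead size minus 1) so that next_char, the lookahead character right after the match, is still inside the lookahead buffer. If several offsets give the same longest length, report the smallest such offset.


Try each offset into the search buffer:
  offset=1 (pos 3, char 'c'): match length 0
  offset=2 (pos 2, char 'c'): match length 0
  offset=3 (pos 1, char 'e'): match length 2
  offset=4 (pos 0, char 'e'): match length 1
Longest match has length 2 at offset 3.
next_char = character at position 4 + 2 = 6 -> 'e'

Best match: offset=3, length=2 (matching 'ec' starting at position 1)
LZ77 triple: (3, 2, 'e')


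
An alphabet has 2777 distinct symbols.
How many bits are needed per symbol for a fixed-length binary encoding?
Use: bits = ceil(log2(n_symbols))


log2(2777) = 11.4393
Bracket: 2^11 = 2048 < 2777 <= 2^12 = 4096
So ceil(log2(2777)) = 12

bits = ceil(log2(2777)) = ceil(11.4393) = 12 bits


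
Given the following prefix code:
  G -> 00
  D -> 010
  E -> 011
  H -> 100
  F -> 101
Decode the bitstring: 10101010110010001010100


Decoding step by step:
Bits 101 -> F
Bits 010 -> D
Bits 101 -> F
Bits 100 -> H
Bits 100 -> H
Bits 010 -> D
Bits 101 -> F
Bits 00 -> G


Decoded message: FDFHHDFG


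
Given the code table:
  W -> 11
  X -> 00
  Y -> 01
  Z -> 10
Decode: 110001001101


Decoding:
11 -> W
00 -> X
01 -> Y
00 -> X
11 -> W
01 -> Y


Result: WXYXWY


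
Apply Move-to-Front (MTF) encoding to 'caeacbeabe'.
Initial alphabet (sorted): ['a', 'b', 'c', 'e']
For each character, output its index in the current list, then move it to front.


MTF encoding:
'c': index 2 in ['a', 'b', 'c', 'e'] -> ['c', 'a', 'b', 'e']
'a': index 1 in ['c', 'a', 'b', 'e'] -> ['a', 'c', 'b', 'e']
'e': index 3 in ['a', 'c', 'b', 'e'] -> ['e', 'a', 'c', 'b']
'a': index 1 in ['e', 'a', 'c', 'b'] -> ['a', 'e', 'c', 'b']
'c': index 2 in ['a', 'e', 'c', 'b'] -> ['c', 'a', 'e', 'b']
'b': index 3 in ['c', 'a', 'e', 'b'] -> ['b', 'c', 'a', 'e']
'e': index 3 in ['b', 'c', 'a', 'e'] -> ['e', 'b', 'c', 'a']
'a': index 3 in ['e', 'b', 'c', 'a'] -> ['a', 'e', 'b', 'c']
'b': index 2 in ['a', 'e', 'b', 'c'] -> ['b', 'a', 'e', 'c']
'e': index 2 in ['b', 'a', 'e', 'c'] -> ['e', 'b', 'a', 'c']


Output: [2, 1, 3, 1, 2, 3, 3, 3, 2, 2]


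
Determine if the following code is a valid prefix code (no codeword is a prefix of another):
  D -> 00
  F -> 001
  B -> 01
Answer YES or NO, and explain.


Checking each pair (does one codeword prefix another?):
  D='00' vs F='001': prefix -- VIOLATION

NO -- this is NOT a valid prefix code. D (00) is a prefix of F (001).


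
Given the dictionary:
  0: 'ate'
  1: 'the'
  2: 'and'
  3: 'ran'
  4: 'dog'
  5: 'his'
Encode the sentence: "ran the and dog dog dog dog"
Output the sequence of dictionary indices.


Look up each word in the dictionary:
  'ran' -> 3
  'the' -> 1
  'and' -> 2
  'dog' -> 4
  'dog' -> 4
  'dog' -> 4
  'dog' -> 4

Encoded: [3, 1, 2, 4, 4, 4, 4]


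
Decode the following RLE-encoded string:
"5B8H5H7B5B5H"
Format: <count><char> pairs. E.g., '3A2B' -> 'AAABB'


Expanding each <count><char> pair:
  5B -> 'BBBBB'
  8H -> 'HHHHHHHH'
  5H -> 'HHHHH'
  7B -> 'BBBBBBB'
  5B -> 'BBBBB'
  5H -> 'HHHHH'

Decoded = BBBBBHHHHHHHHHHHHHBBBBBBBBBBBBHHHHH


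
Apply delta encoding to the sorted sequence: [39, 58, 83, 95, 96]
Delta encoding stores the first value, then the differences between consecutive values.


First value: 39
Deltas:
  58 - 39 = 19
  83 - 58 = 25
  95 - 83 = 12
  96 - 95 = 1


Delta encoded: [39, 19, 25, 12, 1]


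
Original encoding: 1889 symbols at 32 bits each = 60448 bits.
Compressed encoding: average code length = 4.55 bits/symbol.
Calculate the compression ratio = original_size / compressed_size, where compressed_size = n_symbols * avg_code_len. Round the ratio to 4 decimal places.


original_size = n_symbols * orig_bits = 1889 * 32 = 60448 bits
compressed_size = n_symbols * avg_code_len = 1889 * 4.55 = 8594.95 bits
ratio = original_size / compressed_size = 60448 / 8594.95 = 7.033

Compression ratio = 7.033


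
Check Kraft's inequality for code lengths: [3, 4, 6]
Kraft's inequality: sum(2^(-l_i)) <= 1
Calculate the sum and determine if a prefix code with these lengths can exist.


Sum = 2^(-3) + 2^(-4) + 2^(-6)
    = 0.125 + 0.0625 + 0.015625
    = 13/64 = 0.203125
Since 0.203125 <= 1, Kraft's inequality IS satisfied.
A prefix code with these lengths CAN exist.

Kraft sum = 0.203125. Satisfied.


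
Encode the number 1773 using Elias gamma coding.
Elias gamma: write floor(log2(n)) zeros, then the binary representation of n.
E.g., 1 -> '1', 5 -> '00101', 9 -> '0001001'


num_bits = floor(log2(1773)) + 1 = 11
leading_zeros = num_bits - 1 = 10
binary(1773) = 11011101101

Elias gamma(1773) = '0000000000' + '11011101101' = 000000000011011101101 (21 bits)


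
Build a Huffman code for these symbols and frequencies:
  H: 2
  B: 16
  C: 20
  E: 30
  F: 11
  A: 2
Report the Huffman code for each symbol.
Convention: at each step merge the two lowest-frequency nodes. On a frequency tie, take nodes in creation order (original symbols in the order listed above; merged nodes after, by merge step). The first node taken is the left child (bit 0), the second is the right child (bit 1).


Huffman tree construction:
Step 1: Merge H(2) + A(2) = 4
Step 2: Merge (H+A)(4) + F(11) = 15
Step 3: Merge ((H+A)+F)(15) + B(16) = 31
Step 4: Merge C(20) + E(30) = 50
Step 5: Merge (((H+A)+F)+B)(31) + (C+E)(50) = 81
Read each symbol's code off the tree from the root (left child = 0, right child = 1).

Codes:
  H: 0000 (length 4)
  B: 01 (length 2)
  C: 10 (length 2)
  E: 11 (length 2)
  F: 001 (length 3)
  A: 0001 (length 4)
Average code length: 181/81 = 2.2346 bits/symbol


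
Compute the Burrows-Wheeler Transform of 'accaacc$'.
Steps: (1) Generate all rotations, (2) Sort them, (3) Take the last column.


Rotations (sorted):
  0: $accaacc -> last char: c
  1: aacc$acc -> last char: c
  2: acc$acca -> last char: a
  3: accaacc$ -> last char: $
  4: c$accaac -> last char: c
  5: caacc$ac -> last char: c
  6: cc$accaa -> last char: a
  7: ccaacc$a -> last char: a


BWT = cca$ccaa


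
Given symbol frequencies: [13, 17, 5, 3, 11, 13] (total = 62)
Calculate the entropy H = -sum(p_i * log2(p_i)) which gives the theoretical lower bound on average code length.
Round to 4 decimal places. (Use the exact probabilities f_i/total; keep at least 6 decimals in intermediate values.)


Per-symbol terms -p_i * log2(p_i) with p_i = f_i/62:
  p = 13/62 = 0.209677: log2(p) = -2.253757, -p*log2(p) = 0.472562
  p = 17/62 = 0.274194: log2(p) = -1.866733, -p*log2(p) = 0.511846
  p = 5/62 = 0.080645: log2(p) = -3.632268, -p*log2(p) = 0.292925
  p = 3/62 = 0.048387: log2(p) = -4.369234, -p*log2(p) = 0.211415
  p = 11/62 = 0.177419: log2(p) = -2.494765, -p*log2(p) = 0.442620
  p = 13/62 = 0.209677: log2(p) = -2.253757, -p*log2(p) = 0.472562
H = 0.472562 + 0.511846 + 0.292925 + 0.211415 + 0.442620 + 0.472562 = 2.403930

H = 2.4039 bits/symbol


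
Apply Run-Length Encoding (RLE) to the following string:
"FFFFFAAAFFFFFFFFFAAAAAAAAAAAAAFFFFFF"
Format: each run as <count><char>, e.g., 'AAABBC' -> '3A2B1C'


Scanning runs left to right:
  i=0: run of 'F' x 5 -> '5F'
  i=5: run of 'A' x 3 -> '3A'
  i=8: run of 'F' x 9 -> '9F'
  i=17: run of 'A' x 13 -> '13A'
  i=30: run of 'F' x 6 -> '6F'

RLE = 5F3A9F13A6F


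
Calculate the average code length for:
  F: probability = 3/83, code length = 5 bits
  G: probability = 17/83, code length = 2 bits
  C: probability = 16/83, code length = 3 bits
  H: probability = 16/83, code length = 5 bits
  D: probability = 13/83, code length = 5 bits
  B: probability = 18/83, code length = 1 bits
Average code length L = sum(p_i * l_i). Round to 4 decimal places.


Weighted contributions p_i * l_i:
  F: (3/83) * 5 = 15/83
  G: (17/83) * 2 = 34/83
  C: (16/83) * 3 = 48/83
  H: (16/83) * 5 = 80/83
  D: (13/83) * 5 = 65/83
  B: (18/83) * 1 = 18/83
Sum = (15 + 34 + 48 + 80 + 65 + 18)/83 = 260/83

L = 260/83 = 3.1325 bits/symbol


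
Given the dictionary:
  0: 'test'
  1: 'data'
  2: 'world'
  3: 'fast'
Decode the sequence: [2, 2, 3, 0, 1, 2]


Look up each index in the dictionary:
  2 -> 'world'
  2 -> 'world'
  3 -> 'fast'
  0 -> 'test'
  1 -> 'data'
  2 -> 'world'

Decoded: "world world fast test data world"


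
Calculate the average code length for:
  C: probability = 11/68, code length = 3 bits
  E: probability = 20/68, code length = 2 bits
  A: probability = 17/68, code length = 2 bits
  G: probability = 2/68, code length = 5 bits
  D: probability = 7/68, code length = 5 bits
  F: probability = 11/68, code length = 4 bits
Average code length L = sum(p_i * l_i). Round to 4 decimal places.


Weighted contributions p_i * l_i:
  C: (11/68) * 3 = 33/68
  E: (20/68) * 2 = 40/68
  A: (17/68) * 2 = 34/68
  G: (2/68) * 5 = 10/68
  D: (7/68) * 5 = 35/68
  F: (11/68) * 4 = 44/68
Sum = (33 + 40 + 34 + 10 + 35 + 44)/68 = 196/68

L = 196/68 = 2.8824 bits/symbol


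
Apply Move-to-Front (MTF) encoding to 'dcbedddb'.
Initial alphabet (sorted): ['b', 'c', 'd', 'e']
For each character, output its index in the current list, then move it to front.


MTF encoding:
'd': index 2 in ['b', 'c', 'd', 'e'] -> ['d', 'b', 'c', 'e']
'c': index 2 in ['d', 'b', 'c', 'e'] -> ['c', 'd', 'b', 'e']
'b': index 2 in ['c', 'd', 'b', 'e'] -> ['b', 'c', 'd', 'e']
'e': index 3 in ['b', 'c', 'd', 'e'] -> ['e', 'b', 'c', 'd']
'd': index 3 in ['e', 'b', 'c', 'd'] -> ['d', 'e', 'b', 'c']
'd': index 0 in ['d', 'e', 'b', 'c'] -> ['d', 'e', 'b', 'c']
'd': index 0 in ['d', 'e', 'b', 'c'] -> ['d', 'e', 'b', 'c']
'b': index 2 in ['d', 'e', 'b', 'c'] -> ['b', 'd', 'e', 'c']


Output: [2, 2, 2, 3, 3, 0, 0, 2]


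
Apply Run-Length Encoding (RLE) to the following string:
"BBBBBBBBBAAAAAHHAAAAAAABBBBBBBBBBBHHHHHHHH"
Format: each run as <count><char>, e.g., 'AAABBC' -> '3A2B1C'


Scanning runs left to right:
  i=0: run of 'B' x 9 -> '9B'
  i=9: run of 'A' x 5 -> '5A'
  i=14: run of 'H' x 2 -> '2H'
  i=16: run of 'A' x 7 -> '7A'
  i=23: run of 'B' x 11 -> '11B'
  i=34: run of 'H' x 8 -> '8H'

RLE = 9B5A2H7A11B8H


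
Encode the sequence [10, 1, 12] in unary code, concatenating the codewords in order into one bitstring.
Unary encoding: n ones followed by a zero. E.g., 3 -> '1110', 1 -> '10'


Encode each number as n ones followed by a terminating 0:
  10 -> 11111111110 (11 bits)
  1 -> 10 (2 bits)
  12 -> 1111111111110 (13 bits)
Total length = 11 + 2 + 13 = 26 bits.

Unary([10, 1, 12]) = 11111111110101111111111110 (26 bits)


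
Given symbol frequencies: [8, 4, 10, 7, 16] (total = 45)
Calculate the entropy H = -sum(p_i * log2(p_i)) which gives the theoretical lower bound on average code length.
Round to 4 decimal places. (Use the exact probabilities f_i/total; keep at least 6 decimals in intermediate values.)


Per-symbol terms -p_i * log2(p_i) with p_i = f_i/45:
  p = 8/45 = 0.177778: log2(p) = -2.491853, -p*log2(p) = 0.442996
  p = 4/45 = 0.088889: log2(p) = -3.491853, -p*log2(p) = 0.310387
  p = 10/45 = 0.222222: log2(p) = -2.169925, -p*log2(p) = 0.482206
  p = 7/45 = 0.155556: log2(p) = -2.684498, -p*log2(p) = 0.417589
  p = 16/45 = 0.355556: log2(p) = -1.491853, -p*log2(p) = 0.530437
H = 0.442996 + 0.310387 + 0.482206 + 0.417589 + 0.530437 = 2.183615

H = 2.1836 bits/symbol


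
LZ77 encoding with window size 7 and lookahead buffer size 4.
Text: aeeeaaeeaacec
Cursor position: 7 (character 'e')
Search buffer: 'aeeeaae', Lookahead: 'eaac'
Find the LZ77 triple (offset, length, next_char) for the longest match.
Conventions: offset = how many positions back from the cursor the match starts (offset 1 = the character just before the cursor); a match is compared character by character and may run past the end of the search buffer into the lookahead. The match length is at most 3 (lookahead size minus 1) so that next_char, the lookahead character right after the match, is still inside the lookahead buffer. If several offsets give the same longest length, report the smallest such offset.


Try each offset into the search buffer:
  offset=1 (pos 6, char 'e'): match length 1
  offset=2 (pos 5, char 'a'): match length 0
  offset=3 (pos 4, char 'a'): match length 0
  offset=4 (pos 3, char 'e'): match length 3
  offset=5 (pos 2, char 'e'): match length 1
  offset=6 (pos 1, char 'e'): match length 1
  offset=7 (pos 0, char 'a'): match length 0
Longest match has length 3 at offset 4.
next_char = character at position 7 + 3 = 10 -> 'c'

Best match: offset=4, length=3 (matching 'eaa' starting at position 3)
LZ77 triple: (4, 3, 'c')


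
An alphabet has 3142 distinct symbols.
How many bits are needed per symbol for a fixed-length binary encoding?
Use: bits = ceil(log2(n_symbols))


log2(3142) = 11.6175
Bracket: 2^11 = 2048 < 3142 <= 2^12 = 4096
So ceil(log2(3142)) = 12

bits = ceil(log2(3142)) = ceil(11.6175) = 12 bits


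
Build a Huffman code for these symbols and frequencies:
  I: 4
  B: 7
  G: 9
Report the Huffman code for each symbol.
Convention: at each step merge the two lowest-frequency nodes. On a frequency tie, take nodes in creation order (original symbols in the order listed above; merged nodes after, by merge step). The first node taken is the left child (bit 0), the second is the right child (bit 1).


Huffman tree construction:
Step 1: Merge I(4) + B(7) = 11
Step 2: Merge G(9) + (I+B)(11) = 20
Read each symbol's code off the tree from the root (left child = 0, right child = 1).

Codes:
  I: 10 (length 2)
  B: 11 (length 2)
  G: 0 (length 1)
Average code length: 31/20 = 1.5500 bits/symbol


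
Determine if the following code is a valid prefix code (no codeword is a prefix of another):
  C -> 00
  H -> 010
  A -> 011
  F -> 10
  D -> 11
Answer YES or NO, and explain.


Checking each pair (does one codeword prefix another?):
  C='00' vs H='010': no prefix
  C='00' vs A='011': no prefix
  C='00' vs F='10': no prefix
  C='00' vs D='11': no prefix
  H='010' vs C='00': no prefix
  H='010' vs A='011': no prefix
  H='010' vs F='10': no prefix
  H='010' vs D='11': no prefix
  A='011' vs C='00': no prefix
  A='011' vs H='010': no prefix
  A='011' vs F='10': no prefix
  A='011' vs D='11': no prefix
  F='10' vs C='00': no prefix
  F='10' vs H='010': no prefix
  F='10' vs A='011': no prefix
  F='10' vs D='11': no prefix
  D='11' vs C='00': no prefix
  D='11' vs H='010': no prefix
  D='11' vs A='011': no prefix
  D='11' vs F='10': no prefix
No violation found over all pairs.

YES -- this is a valid prefix code. No codeword is a prefix of any other codeword.


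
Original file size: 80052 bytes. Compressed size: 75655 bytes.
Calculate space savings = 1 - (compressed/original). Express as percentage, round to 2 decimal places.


ratio = compressed/original = 75655/80052 = 0.945073
savings = 1 - ratio = 1 - 0.945073 = 0.054927
as a percentage: 0.054927 * 100 = 5.49%

Space savings = 1 - 75655/80052 = 5.49%


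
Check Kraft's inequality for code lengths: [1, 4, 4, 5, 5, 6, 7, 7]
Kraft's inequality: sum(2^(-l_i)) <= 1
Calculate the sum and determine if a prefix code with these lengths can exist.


Sum = 2^(-1) + 2^(-4) + 2^(-4) + 2^(-5) + 2^(-5) + 2^(-6) + 2^(-7) + 2^(-7)
    = 0.5 + 0.0625 + 0.0625 + 0.03125 + 0.03125 + 0.015625 + 0.0078125 + 0.0078125
    = 92/128 = 0.71875
Since 0.71875 <= 1, Kraft's inequality IS satisfied.
A prefix code with these lengths CAN exist.

Kraft sum = 0.71875. Satisfied.


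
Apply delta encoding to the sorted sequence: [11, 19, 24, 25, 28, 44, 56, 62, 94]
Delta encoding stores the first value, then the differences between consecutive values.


First value: 11
Deltas:
  19 - 11 = 8
  24 - 19 = 5
  25 - 24 = 1
  28 - 25 = 3
  44 - 28 = 16
  56 - 44 = 12
  62 - 56 = 6
  94 - 62 = 32


Delta encoded: [11, 8, 5, 1, 3, 16, 12, 6, 32]


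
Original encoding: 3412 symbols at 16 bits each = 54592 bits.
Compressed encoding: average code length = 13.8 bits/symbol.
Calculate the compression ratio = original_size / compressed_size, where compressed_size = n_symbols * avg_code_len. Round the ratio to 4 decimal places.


original_size = n_symbols * orig_bits = 3412 * 16 = 54592 bits
compressed_size = n_symbols * avg_code_len = 3412 * 13.8 = 47085.6 bits
ratio = original_size / compressed_size = 54592 / 47085.6 = 1.1594

Compression ratio = 1.1594


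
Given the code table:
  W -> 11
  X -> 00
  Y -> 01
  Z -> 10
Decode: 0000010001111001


Decoding:
00 -> X
00 -> X
01 -> Y
00 -> X
01 -> Y
11 -> W
10 -> Z
01 -> Y


Result: XXYXYWZY


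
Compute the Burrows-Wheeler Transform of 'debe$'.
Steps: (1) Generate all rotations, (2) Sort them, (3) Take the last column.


Rotations (sorted):
  0: $debe -> last char: e
  1: be$de -> last char: e
  2: debe$ -> last char: $
  3: e$deb -> last char: b
  4: ebe$d -> last char: d


BWT = ee$bd


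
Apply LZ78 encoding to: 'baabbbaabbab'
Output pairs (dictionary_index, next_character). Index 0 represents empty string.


LZ78 encoding steps:
Dictionary: {0: ''}
Step 1: w='' (idx 0), next='b' -> output (0, 'b'), add 'b' as idx 1
Step 2: w='' (idx 0), next='a' -> output (0, 'a'), add 'a' as idx 2
Step 3: w='a' (idx 2), next='b' -> output (2, 'b'), add 'ab' as idx 3
Step 4: w='b' (idx 1), next='b' -> output (1, 'b'), add 'bb' as idx 4
Step 5: w='a' (idx 2), next='a' -> output (2, 'a'), add 'aa' as idx 5
Step 6: w='bb' (idx 4), next='a' -> output (4, 'a'), add 'bba' as idx 6
Step 7: w='b' (idx 1), end of input -> output (1, '')


Encoded: [(0, 'b'), (0, 'a'), (2, 'b'), (1, 'b'), (2, 'a'), (4, 'a'), (1, '')]


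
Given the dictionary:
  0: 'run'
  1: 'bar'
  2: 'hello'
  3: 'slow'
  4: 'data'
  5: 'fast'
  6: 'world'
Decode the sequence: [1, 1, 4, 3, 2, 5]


Look up each index in the dictionary:
  1 -> 'bar'
  1 -> 'bar'
  4 -> 'data'
  3 -> 'slow'
  2 -> 'hello'
  5 -> 'fast'

Decoded: "bar bar data slow hello fast"


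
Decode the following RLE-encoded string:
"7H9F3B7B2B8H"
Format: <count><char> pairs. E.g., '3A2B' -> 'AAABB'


Expanding each <count><char> pair:
  7H -> 'HHHHHHH'
  9F -> 'FFFFFFFFF'
  3B -> 'BBB'
  7B -> 'BBBBBBB'
  2B -> 'BB'
  8H -> 'HHHHHHHH'

Decoded = HHHHHHHFFFFFFFFFBBBBBBBBBBBBHHHHHHHH


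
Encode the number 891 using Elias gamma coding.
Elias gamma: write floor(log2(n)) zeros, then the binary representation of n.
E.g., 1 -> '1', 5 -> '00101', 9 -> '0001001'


num_bits = floor(log2(891)) + 1 = 10
leading_zeros = num_bits - 1 = 9
binary(891) = 1101111011

Elias gamma(891) = '000000000' + '1101111011' = 0000000001101111011 (19 bits)


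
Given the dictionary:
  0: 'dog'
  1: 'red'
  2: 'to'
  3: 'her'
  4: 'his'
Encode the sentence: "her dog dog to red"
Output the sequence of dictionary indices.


Look up each word in the dictionary:
  'her' -> 3
  'dog' -> 0
  'dog' -> 0
  'to' -> 2
  'red' -> 1

Encoded: [3, 0, 0, 2, 1]


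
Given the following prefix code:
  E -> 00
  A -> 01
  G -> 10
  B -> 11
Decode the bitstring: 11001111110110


Decoding step by step:
Bits 11 -> B
Bits 00 -> E
Bits 11 -> B
Bits 11 -> B
Bits 11 -> B
Bits 01 -> A
Bits 10 -> G


Decoded message: BEBBBAG


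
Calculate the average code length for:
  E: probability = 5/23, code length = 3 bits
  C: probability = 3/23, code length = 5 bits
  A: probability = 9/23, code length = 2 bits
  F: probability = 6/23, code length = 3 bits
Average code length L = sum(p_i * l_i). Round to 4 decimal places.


Weighted contributions p_i * l_i:
  E: (5/23) * 3 = 15/23
  C: (3/23) * 5 = 15/23
  A: (9/23) * 2 = 18/23
  F: (6/23) * 3 = 18/23
Sum = (15 + 15 + 18 + 18)/23 = 66/23

L = 66/23 = 2.8696 bits/symbol


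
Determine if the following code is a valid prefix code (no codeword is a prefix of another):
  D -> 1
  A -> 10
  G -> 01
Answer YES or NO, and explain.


Checking each pair (does one codeword prefix another?):
  D='1' vs A='10': prefix -- VIOLATION

NO -- this is NOT a valid prefix code. D (1) is a prefix of A (10).


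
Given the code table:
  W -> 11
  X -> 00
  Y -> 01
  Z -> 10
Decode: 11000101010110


Decoding:
11 -> W
00 -> X
01 -> Y
01 -> Y
01 -> Y
01 -> Y
10 -> Z


Result: WXYYYYZ


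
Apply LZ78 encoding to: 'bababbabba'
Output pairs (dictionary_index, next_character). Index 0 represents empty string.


LZ78 encoding steps:
Dictionary: {0: ''}
Step 1: w='' (idx 0), next='b' -> output (0, 'b'), add 'b' as idx 1
Step 2: w='' (idx 0), next='a' -> output (0, 'a'), add 'a' as idx 2
Step 3: w='b' (idx 1), next='a' -> output (1, 'a'), add 'ba' as idx 3
Step 4: w='b' (idx 1), next='b' -> output (1, 'b'), add 'bb' as idx 4
Step 5: w='a' (idx 2), next='b' -> output (2, 'b'), add 'ab' as idx 5
Step 6: w='ba' (idx 3), end of input -> output (3, '')


Encoded: [(0, 'b'), (0, 'a'), (1, 'a'), (1, 'b'), (2, 'b'), (3, '')]


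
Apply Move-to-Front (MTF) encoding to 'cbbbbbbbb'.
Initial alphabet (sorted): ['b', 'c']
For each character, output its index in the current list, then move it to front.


MTF encoding:
'c': index 1 in ['b', 'c'] -> ['c', 'b']
'b': index 1 in ['c', 'b'] -> ['b', 'c']
'b': index 0 in ['b', 'c'] -> ['b', 'c']
'b': index 0 in ['b', 'c'] -> ['b', 'c']
'b': index 0 in ['b', 'c'] -> ['b', 'c']
'b': index 0 in ['b', 'c'] -> ['b', 'c']
'b': index 0 in ['b', 'c'] -> ['b', 'c']
'b': index 0 in ['b', 'c'] -> ['b', 'c']
'b': index 0 in ['b', 'c'] -> ['b', 'c']


Output: [1, 1, 0, 0, 0, 0, 0, 0, 0]


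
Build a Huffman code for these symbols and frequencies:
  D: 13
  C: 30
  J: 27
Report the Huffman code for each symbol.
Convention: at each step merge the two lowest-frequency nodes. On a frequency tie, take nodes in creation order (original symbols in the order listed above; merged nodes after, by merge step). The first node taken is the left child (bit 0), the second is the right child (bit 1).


Huffman tree construction:
Step 1: Merge D(13) + J(27) = 40
Step 2: Merge C(30) + (D+J)(40) = 70
Read each symbol's code off the tree from the root (left child = 0, right child = 1).

Codes:
  D: 10 (length 2)
  C: 0 (length 1)
  J: 11 (length 2)
Average code length: 110/70 = 1.5714 bits/symbol


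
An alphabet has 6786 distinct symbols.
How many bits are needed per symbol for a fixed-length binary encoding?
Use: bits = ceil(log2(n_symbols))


log2(6786) = 12.7283
Bracket: 2^12 = 4096 < 6786 <= 2^13 = 8192
So ceil(log2(6786)) = 13

bits = ceil(log2(6786)) = ceil(12.7283) = 13 bits


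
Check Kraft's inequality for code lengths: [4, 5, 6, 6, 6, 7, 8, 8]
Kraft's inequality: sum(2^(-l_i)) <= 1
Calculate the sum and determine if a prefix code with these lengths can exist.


Sum = 2^(-4) + 2^(-5) + 2^(-6) + 2^(-6) + 2^(-6) + 2^(-7) + 2^(-8) + 2^(-8)
    = 0.0625 + 0.03125 + 0.015625 + 0.015625 + 0.015625 + 0.0078125 + 0.00390625 + 0.00390625
    = 40/256 = 0.15625
Since 0.15625 <= 1, Kraft's inequality IS satisfied.
A prefix code with these lengths CAN exist.

Kraft sum = 0.15625. Satisfied.


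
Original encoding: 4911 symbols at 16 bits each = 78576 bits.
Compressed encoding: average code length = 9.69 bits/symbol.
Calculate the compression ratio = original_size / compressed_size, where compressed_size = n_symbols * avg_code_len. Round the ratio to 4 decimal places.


original_size = n_symbols * orig_bits = 4911 * 16 = 78576 bits
compressed_size = n_symbols * avg_code_len = 4911 * 9.69 = 47587.59 bits
ratio = original_size / compressed_size = 78576 / 47587.59 = 1.6512

Compression ratio = 1.6512
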